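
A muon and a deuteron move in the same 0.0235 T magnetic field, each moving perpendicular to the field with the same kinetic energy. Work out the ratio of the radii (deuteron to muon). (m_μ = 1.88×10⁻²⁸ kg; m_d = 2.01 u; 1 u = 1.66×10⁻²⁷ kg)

r = √(2mK)/(qB) ⇒ at equal K, r ∝ √m/q.
r_{deuteron}/r_{muon} = 4.21.

ratio ≈ 4.21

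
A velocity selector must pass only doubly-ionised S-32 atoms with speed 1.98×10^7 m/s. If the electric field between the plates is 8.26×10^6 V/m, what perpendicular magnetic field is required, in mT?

B ≈ 417 mT

qE = qvB ⇒ B = E/v = (8.26×10^6) / (1.98×10^7) = 0.417 T.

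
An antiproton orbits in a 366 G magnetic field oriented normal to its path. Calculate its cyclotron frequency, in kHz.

f = qB/(2πm) = (1×1.60×10^-19)(0.0366) / [2π(1.67×10^-27)] = 5.58×10^5 Hz.

f ≈ 558 kHz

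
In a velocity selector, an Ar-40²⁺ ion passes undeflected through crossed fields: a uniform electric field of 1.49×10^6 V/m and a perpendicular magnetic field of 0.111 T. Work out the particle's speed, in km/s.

v ≈ 13400 km/s

For zero net force, qE = qvB, so v = E/B.
v = (1.49×10^6) / (0.111) = 1.34×10^7 m/s.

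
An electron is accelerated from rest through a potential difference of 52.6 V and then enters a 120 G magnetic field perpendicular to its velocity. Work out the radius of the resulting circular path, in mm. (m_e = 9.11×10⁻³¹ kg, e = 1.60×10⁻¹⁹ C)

r ≈ 2.04 mm

The kinetic energy gained is K = qV = (1×1.60×10^-19)(52.6) = 8.42×10^-18 J.
v = √(2K/m) = 4.30×10^6 m/s.
r = mv/(qB) = (9.11×10^-31)(4.30×10^6) / [(1×1.60×10^-19)(0.0120)] = 2.04×10^-3 m.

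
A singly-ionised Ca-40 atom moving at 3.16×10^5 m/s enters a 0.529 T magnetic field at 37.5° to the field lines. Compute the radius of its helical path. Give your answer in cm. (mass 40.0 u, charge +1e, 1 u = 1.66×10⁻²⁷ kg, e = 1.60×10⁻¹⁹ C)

r ≈ 15.1 cm

Only the perpendicular component v⊥ = v sin37.5° = 1.92×10^5 m/s is bent by the field.
r = m v⊥ /(qB) = (6.64×10^-26)(1.92×10^5) / [(1×1.60×10^-19)(0.529)] = 0.151 m.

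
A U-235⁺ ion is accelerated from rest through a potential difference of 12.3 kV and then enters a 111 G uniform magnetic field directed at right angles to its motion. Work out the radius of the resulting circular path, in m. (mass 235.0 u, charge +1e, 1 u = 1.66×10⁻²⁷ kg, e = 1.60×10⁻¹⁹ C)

The kinetic energy gained is K = qV = (1×1.60×10^-19)(1.23×10^4) = 1.97×10^-15 J.
v = √(2K/m) = 1.00×10^5 m/s.
r = mv/(qB) = (3.90×10^-25)(1.00×10^5) / [(1×1.60×10^-19)(0.0111)] = 22.1 m.

r ≈ 22.1 m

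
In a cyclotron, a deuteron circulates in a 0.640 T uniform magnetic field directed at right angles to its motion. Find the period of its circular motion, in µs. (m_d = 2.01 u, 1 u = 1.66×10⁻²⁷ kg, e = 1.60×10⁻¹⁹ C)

The cyclotron period is independent of speed: T = 2πm/(qB).
T = 2π(3.34×10^-27) / [(1×1.60×10^-19)(0.640)] = 2.05×10^-7 s.

T ≈ 0.205 µs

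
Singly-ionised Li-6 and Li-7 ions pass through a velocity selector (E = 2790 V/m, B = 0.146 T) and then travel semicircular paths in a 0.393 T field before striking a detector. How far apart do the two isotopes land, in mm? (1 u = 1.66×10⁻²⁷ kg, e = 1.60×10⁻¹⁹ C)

Δd ≈ 1.01 mm

Both emerge at v = E/B₁ = 1.91×10^4 m/s.
r = mv/(qB₂), so r₁ = 3.027×10^-3 m and r₂ = 3.531×10^-3 m, giving Δr = 5.04×10^-4 m.
After a semicircle each ion lands a diameter 2r from the entry slit, so the separation is 2Δr = 1.01×10^-3 m.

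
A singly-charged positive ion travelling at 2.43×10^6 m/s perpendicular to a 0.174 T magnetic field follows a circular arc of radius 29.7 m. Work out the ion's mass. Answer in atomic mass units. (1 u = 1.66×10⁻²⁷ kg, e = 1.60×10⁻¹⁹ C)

m ≈ 205 u

qvB = mv²/r ⇒ m = qBr/v.
m = (1×1.60×10^-19)(0.174)(29.7) / (2.43×10^6) = 3.40×10^-25 kg = 205 u.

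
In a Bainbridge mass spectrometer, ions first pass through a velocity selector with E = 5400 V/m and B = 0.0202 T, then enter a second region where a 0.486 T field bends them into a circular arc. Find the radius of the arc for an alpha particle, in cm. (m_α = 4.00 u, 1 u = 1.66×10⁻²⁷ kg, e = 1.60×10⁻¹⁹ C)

The selector passes v = E/B = 5400/0.0202 = 2.67×10^5 m/s.
In the deflection region, r = mv/(qB₂) = (6.64×10^-27)(2.67×10^5) / [(2×1.60×10^-19)(0.486)] = 0.0114 m.

r ≈ 1.14 cm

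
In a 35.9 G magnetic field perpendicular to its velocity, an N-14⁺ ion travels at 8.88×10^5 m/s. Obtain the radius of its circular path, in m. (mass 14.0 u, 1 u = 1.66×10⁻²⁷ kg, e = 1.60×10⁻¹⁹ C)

The magnetic force provides the centripetal force: qvB = mv²/r, so r = mv/(qB).
r = (2.32×10^-26 kg)(8.88×10^5 m/s) / [(1×1.60×10^-19 C)(3.59×10^-3 T)] = 35.9 m.

r ≈ 35.9 m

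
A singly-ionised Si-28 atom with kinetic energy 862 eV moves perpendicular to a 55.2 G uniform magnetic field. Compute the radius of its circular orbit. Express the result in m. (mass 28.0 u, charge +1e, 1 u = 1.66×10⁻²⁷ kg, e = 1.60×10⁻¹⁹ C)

Convert the energy: K = 862 eV = 1.38×10^-16 J.
v = √(2K/m) = √(2·1.38×10^-16/4.65×10^-26) = 7.70×10^4 m/s.
r = mv/(qB) = (4.65×10^-26)(7.70×10^4) / [(1×1.60×10^-19)(5.52×10^-3)] = 4.05 m.

r ≈ 4.05 m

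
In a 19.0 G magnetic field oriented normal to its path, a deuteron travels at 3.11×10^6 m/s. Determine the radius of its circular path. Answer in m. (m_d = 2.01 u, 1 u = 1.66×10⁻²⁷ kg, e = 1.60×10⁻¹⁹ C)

The magnetic force provides the centripetal force: qvB = mv²/r, so r = mv/(qB).
r = (3.34×10^-27 kg)(3.11×10^6 m/s) / [(1×1.60×10^-19 C)(1.90×10^-3 T)] = 34.1 m.

r ≈ 34.1 m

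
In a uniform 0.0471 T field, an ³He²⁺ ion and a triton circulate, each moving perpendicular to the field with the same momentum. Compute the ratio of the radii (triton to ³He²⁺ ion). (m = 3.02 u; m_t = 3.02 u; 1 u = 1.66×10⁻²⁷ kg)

ratio ≈ 2.00

r = p/(qB) ⇒ at equal p, r ∝ 1/q.
r_{triton}/r_{³He²⁺ ion} = 2.00.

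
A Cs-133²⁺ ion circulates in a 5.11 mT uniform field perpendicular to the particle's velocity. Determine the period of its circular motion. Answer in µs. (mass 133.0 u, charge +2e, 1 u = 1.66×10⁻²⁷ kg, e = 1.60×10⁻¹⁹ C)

T ≈ 848 µs

The cyclotron period is independent of speed: T = 2πm/(qB).
T = 2π(2.21×10^-25) / [(2×1.60×10^-19)(5.11×10^-3)] = 8.48×10^-4 s.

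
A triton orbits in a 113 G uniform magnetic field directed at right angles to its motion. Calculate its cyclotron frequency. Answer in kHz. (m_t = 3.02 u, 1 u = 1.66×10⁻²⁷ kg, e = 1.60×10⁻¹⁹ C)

f ≈ 57.4 kHz

f = qB/(2πm) = (1×1.60×10^-19)(0.0113) / [2π(5.01×10^-27)] = 5.74×10^4 Hz.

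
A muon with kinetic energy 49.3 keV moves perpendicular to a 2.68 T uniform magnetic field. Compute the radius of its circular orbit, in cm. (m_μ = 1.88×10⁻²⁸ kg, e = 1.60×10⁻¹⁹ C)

Convert the energy: K = 49.3 keV = 7.89×10^-15 J.
v = √(2K/m) = √(2·7.89×10^-15/1.88×10^-28) = 9.16×10^6 m/s.
r = mv/(qB) = (1.88×10^-28)(9.16×10^6) / [(1×1.60×10^-19)(2.68)] = 4.02×10^-3 m.

r ≈ 0.402 cm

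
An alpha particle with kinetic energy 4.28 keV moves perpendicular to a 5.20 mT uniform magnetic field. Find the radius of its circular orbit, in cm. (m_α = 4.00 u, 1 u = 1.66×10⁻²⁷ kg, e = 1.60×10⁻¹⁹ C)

r ≈ 181 cm

Convert the energy: K = 4.28 keV = 6.85×10^-16 J.
v = √(2K/m) = √(2·6.85×10^-16/6.64×10^-27) = 4.54×10^5 m/s.
r = mv/(qB) = (6.64×10^-27)(4.54×10^5) / [(2×1.60×10^-19)(5.20×10^-3)] = 1.81 m.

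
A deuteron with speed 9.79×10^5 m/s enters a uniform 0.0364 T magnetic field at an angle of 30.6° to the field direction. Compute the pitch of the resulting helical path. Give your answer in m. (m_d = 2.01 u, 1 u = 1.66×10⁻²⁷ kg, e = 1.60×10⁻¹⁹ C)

pitch ≈ 3.03 m

The velocity component along B is v∥ = v cos30.6° = 8.43×10^5 m/s.
The cyclotron period T = 2πm/(qB) = 3.60×10^-6 s is set by m, q, B alone.
Pitch = v∥·T = (8.43×10^5)(3.60×10^-6) = 3.03 m.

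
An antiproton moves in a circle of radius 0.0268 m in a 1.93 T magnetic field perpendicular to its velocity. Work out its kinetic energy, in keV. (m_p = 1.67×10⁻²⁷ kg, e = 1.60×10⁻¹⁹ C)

v = qBr/m = (1×1.60×10^-19)(1.93)(0.0268) / (1.67×10^-27) = 4.96×10^6 m/s.
K = ½mv² = 0.5·(1.67×10^-27)·(4.96×10^6)² = 2.05×10^-14 J = 128 keV.

K ≈ 128 keV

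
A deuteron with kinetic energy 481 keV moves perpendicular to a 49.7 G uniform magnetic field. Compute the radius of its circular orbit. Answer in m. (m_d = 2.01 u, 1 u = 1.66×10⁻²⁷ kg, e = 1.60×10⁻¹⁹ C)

Convert the energy: K = 481 keV = 7.70×10^-14 J.
v = √(2K/m) = √(2·7.70×10^-14/3.34×10^-27) = 6.79×10^6 m/s.
r = mv/(qB) = (3.34×10^-27)(6.79×10^6) / [(1×1.60×10^-19)(4.97×10^-3)] = 28.5 m.

r ≈ 28.5 m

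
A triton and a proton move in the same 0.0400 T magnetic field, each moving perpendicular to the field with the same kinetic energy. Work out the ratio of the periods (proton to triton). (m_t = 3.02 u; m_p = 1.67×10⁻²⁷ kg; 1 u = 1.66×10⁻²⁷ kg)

T = 2πm/(qB) is independent of speed, so T₂/T₁ = (m₂/q₂)/(m₁/q₁).
T_{proton}/T_{triton} = (1.67×10^-27/1e) / (5.01×10^-27/1e) = 0.333.

ratio ≈ 0.333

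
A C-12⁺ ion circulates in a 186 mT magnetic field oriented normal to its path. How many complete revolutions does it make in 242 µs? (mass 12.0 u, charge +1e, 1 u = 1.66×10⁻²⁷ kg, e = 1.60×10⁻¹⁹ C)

T = 2πm/(qB) = 2π(1.992×10^-26) / [(1×1.60×10^-19)(0.186)] = 4.2057×10^-6 s.
N = t/T = 2.42×10^-4 / 4.2057×10^-6 ≈ 57.54, so 57 complete revolutions.

N = 57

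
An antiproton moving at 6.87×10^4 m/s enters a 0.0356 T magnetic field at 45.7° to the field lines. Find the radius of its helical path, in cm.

Only the perpendicular component v⊥ = v sin45.7° = 4.92×10^4 m/s is bent by the field.
r = m v⊥ /(qB) = (1.67×10^-27)(4.92×10^4) / [(1×1.60×10^-19)(0.0356)] = 0.0144 m.

r ≈ 1.44 cm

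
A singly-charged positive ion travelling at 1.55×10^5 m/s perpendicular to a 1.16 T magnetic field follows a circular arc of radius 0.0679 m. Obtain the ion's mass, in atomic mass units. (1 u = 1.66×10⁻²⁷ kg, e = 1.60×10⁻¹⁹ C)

qvB = mv²/r ⇒ m = qBr/v.
m = (1×1.60×10^-19)(1.16)(0.0679) / (1.55×10^5) = 8.13×10^-26 kg = 49.0 u.

m ≈ 49.0 u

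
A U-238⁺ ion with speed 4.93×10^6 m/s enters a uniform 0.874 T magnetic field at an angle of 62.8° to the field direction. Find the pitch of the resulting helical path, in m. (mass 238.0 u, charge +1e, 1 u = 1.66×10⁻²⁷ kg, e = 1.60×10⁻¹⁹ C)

The velocity component along B is v∥ = v cos62.8° = 2.25×10^6 m/s.
The cyclotron period T = 2πm/(qB) = 1.78×10^-5 s is set by m, q, B alone.
Pitch = v∥·T = (2.25×10^6)(1.78×10^-5) = 40.0 m.

pitch ≈ 40.0 m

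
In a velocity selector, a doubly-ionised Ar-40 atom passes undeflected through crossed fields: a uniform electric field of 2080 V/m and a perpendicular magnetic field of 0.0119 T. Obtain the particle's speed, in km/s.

v ≈ 175 km/s

For zero net force, qE = qvB, so v = E/B.
v = (2080) / (0.0119) = 1.75×10^5 m/s.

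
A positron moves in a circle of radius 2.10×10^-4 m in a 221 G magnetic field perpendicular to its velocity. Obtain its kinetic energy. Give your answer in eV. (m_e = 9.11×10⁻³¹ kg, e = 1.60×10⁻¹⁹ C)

v = qBr/m = (1×1.60×10^-19)(0.0221)(2.10×10^-4) / (9.11×10^-31) = 8.15×10^5 m/s.
K = ½mv² = 0.5·(9.11×10^-31)·(8.15×10^5)² = 3.03×10^-19 J = 1.89 eV.

K ≈ 1.89 eV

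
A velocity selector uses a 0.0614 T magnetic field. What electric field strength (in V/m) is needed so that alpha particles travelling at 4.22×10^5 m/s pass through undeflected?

E ≈ 2.59×10^4 V/m

qE = qvB ⇒ E = vB = (4.22×10^5)(0.0614) = 2.59×10^4 V/m.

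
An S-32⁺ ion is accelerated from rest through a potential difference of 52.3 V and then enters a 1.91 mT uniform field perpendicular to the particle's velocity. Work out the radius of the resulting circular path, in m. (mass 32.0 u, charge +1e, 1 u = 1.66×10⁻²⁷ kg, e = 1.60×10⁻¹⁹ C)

The kinetic energy gained is K = qV = (1×1.60×10^-19)(52.3) = 8.37×10^-18 J.
v = √(2K/m) = 1.77×10^4 m/s.
r = mv/(qB) = (5.31×10^-26)(1.77×10^4) / [(1×1.60×10^-19)(1.91×10^-3)] = 3.09 m.

r ≈ 3.09 m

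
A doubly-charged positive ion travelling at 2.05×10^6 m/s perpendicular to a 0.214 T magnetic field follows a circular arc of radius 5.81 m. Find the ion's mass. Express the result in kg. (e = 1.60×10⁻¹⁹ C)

m ≈ 1.94×10^-25 kg

qvB = mv²/r ⇒ m = qBr/v.
m = (2×1.60×10^-19)(0.214)(5.81) / (2.05×10^6) = 1.94×10^-25 kg.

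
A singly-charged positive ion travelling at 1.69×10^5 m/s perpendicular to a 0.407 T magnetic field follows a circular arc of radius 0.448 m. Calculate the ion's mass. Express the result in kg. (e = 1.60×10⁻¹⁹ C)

m ≈ 1.73×10^-25 kg

qvB = mv²/r ⇒ m = qBr/v.
m = (1×1.60×10^-19)(0.407)(0.448) / (1.69×10^5) = 1.73×10^-25 kg.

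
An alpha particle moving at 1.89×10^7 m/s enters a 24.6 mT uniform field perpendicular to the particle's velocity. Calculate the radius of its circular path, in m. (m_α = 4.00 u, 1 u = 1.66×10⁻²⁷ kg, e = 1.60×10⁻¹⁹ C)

The magnetic force provides the centripetal force: qvB = mv²/r, so r = mv/(qB).
r = (6.64×10^-27 kg)(1.89×10^7 m/s) / [(2×1.60×10^-19 C)(0.0246 T)] = 15.9 m.

r ≈ 15.9 m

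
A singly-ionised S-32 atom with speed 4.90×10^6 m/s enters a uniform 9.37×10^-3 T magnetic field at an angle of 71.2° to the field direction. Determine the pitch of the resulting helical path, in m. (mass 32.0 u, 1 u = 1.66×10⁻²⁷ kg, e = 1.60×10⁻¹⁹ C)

pitch ≈ 352 m

The velocity component along B is v∥ = v cos71.2° = 1.58×10^6 m/s.
The cyclotron period T = 2πm/(qB) = 2.23×10^-4 s is set by m, q, B alone.
Pitch = v∥·T = (1.58×10^6)(2.23×10^-4) = 352 m.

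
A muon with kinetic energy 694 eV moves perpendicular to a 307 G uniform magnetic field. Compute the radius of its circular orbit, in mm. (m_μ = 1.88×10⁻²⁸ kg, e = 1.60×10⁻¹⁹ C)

r ≈ 41.6 mm

Convert the energy: K = 694 eV = 1.11×10^-16 J.
v = √(2K/m) = √(2·1.11×10^-16/1.88×10^-28) = 1.09×10^6 m/s.
r = mv/(qB) = (1.88×10^-28)(1.09×10^6) / [(1×1.60×10^-19)(0.0307)] = 0.0416 m.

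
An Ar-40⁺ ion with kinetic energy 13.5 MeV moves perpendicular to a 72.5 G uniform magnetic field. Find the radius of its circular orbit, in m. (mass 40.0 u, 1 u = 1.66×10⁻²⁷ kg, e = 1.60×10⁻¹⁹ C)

Convert the energy: K = 13.5 MeV = 2.16×10^-12 J.
v = √(2K/m) = √(2·2.16×10^-12/6.64×10^-26) = 8.07×10^6 m/s.
r = mv/(qB) = (6.64×10^-26)(8.07×10^6) / [(1×1.60×10^-19)(7.25×10^-3)] = 462 m.

r ≈ 462 m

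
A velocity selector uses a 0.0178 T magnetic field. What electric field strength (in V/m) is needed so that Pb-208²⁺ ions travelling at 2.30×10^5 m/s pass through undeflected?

qE = qvB ⇒ E = vB = (2.30×10^5)(0.0178) = 4090 V/m.

E ≈ 4090 V/m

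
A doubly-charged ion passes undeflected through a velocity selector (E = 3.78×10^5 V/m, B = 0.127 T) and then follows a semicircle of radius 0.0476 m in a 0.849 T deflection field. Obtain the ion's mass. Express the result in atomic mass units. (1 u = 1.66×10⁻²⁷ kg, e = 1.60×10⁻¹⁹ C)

v = E/B₁ = 2.98×10^6 m/s.
From r = mv/(qB₂), m = qB₂r/v = (2×1.60×10^-19)(0.849)(0.0476) / (2.98×10^6) = 4.34×10^-27 kg.
In atomic mass units: m = 4.34×10^-27 / 1.66×10^-27 = 2.62 u.

m ≈ 2.62 u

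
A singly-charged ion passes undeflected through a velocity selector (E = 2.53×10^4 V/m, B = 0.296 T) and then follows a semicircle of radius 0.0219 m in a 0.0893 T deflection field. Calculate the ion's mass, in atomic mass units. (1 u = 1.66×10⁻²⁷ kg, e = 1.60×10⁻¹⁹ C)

v = E/B₁ = 8.55×10^4 m/s.
From r = mv/(qB₂), m = qB₂r/v = (1×1.60×10^-19)(0.0893)(0.0219) / (8.55×10^4) = 3.66×10^-27 kg.
In atomic mass units: m = 3.66×10^-27 / 1.66×10^-27 = 2.21 u.

m ≈ 2.21 u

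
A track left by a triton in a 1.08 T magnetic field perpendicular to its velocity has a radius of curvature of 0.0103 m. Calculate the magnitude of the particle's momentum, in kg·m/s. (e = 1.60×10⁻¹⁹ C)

p ≈ 1.78×10^-21 kg·m/s

Since qvB = mv²/r, the momentum p = mv = qBr.
p = (1×1.60×10^-19)(1.08)(0.0103) = 1.78×10^-21 kg·m/s.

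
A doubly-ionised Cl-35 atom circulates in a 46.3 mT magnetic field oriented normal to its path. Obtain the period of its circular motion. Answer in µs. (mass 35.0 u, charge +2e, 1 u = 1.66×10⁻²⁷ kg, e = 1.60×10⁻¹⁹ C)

T ≈ 24.6 µs

The cyclotron period is independent of speed: T = 2πm/(qB).
T = 2π(5.81×10^-26) / [(2×1.60×10^-19)(0.0463)] = 2.46×10^-5 s.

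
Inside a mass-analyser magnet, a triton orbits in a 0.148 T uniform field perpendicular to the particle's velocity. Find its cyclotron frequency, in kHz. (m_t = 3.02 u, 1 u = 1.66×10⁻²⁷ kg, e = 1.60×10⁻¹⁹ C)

f ≈ 752 kHz

f = qB/(2πm) = (1×1.60×10^-19)(0.148) / [2π(5.01×10^-27)] = 7.52×10^5 Hz.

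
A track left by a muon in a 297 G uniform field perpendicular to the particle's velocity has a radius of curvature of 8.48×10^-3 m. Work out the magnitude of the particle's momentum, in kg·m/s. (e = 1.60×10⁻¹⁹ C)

p ≈ 4.03×10^-23 kg·m/s

Since qvB = mv²/r, the momentum p = mv = qBr.
p = (1×1.60×10^-19)(0.0297)(8.48×10^-3) = 4.03×10^-23 kg·m/s.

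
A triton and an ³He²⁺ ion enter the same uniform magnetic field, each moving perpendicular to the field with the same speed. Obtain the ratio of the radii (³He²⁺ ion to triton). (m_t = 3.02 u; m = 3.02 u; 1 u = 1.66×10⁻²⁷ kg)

r = mv/(qB) ⇒ at equal v, r ∝ m/q.
r_{³He²⁺ ion}/r_{triton} = 0.500.

ratio ≈ 0.500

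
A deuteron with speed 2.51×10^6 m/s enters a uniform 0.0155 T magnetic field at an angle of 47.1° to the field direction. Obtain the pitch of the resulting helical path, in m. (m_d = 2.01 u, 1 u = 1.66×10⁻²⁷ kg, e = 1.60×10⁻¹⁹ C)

pitch ≈ 14.4 m

The velocity component along B is v∥ = v cos47.1° = 1.71×10^6 m/s.
The cyclotron period T = 2πm/(qB) = 8.45×10^-6 s is set by m, q, B alone.
Pitch = v∥·T = (1.71×10^6)(8.45×10^-6) = 14.4 m.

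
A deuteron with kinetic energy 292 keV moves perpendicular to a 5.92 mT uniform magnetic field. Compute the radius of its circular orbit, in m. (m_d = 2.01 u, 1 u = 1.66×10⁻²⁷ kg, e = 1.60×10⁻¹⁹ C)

Convert the energy: K = 292 keV = 4.67×10^-14 J.
v = √(2K/m) = √(2·4.67×10^-14/3.34×10^-27) = 5.29×10^6 m/s.
r = mv/(qB) = (3.34×10^-27)(5.29×10^6) / [(1×1.60×10^-19)(5.92×10^-3)] = 18.6 m.

r ≈ 18.6 m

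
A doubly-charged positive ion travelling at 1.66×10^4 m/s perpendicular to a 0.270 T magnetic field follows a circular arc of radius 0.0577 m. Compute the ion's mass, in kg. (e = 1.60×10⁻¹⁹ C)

m ≈ 3.00×10^-25 kg

qvB = mv²/r ⇒ m = qBr/v.
m = (2×1.60×10^-19)(0.270)(0.0577) / (1.66×10^4) = 3.00×10^-25 kg.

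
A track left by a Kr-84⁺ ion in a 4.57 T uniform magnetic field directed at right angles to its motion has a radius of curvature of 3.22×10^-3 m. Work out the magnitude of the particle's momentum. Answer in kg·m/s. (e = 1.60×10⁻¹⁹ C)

p ≈ 2.35×10^-21 kg·m/s

Since qvB = mv²/r, the momentum p = mv = qBr.
p = (1×1.60×10^-19)(4.57)(3.22×10^-3) = 2.35×10^-21 kg·m/s.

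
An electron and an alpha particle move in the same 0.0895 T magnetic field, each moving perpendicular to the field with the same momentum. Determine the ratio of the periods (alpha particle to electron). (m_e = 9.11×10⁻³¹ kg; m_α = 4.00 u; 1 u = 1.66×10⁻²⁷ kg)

T = 2πm/(qB) is independent of speed, so T₂/T₁ = (m₂/q₂)/(m₁/q₁).
T_{alpha particle}/T_{electron} = (6.64×10^-27/2e) / (9.11×10^-31/1e) = 3640.

ratio ≈ 3640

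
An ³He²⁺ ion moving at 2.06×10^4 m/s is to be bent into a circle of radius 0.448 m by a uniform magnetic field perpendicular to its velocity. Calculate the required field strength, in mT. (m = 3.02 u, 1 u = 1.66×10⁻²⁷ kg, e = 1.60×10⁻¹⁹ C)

B ≈ 0.720 mT

qvB = mv²/r gives B = mv/(qr).
B = (5.01×10^-27)(2.06×10^4) / [(2×1.60×10^-19)(0.448)] = 7.20×10^-4 T.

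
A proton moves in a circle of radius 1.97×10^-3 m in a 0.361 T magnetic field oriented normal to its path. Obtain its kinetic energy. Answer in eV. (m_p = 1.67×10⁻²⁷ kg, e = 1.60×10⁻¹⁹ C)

K ≈ 24.2 eV

v = qBr/m = (1×1.60×10^-19)(0.361)(1.97×10^-3) / (1.67×10^-27) = 6.81×10^4 m/s.
K = ½mv² = 0.5·(1.67×10^-27)·(6.81×10^4)² = 3.88×10^-18 J = 24.2 eV.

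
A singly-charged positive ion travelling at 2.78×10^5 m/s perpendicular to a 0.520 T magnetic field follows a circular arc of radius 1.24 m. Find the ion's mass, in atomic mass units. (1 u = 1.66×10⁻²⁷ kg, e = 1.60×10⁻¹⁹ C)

qvB = mv²/r ⇒ m = qBr/v.
m = (1×1.60×10^-19)(0.520)(1.24) / (2.78×10^5) = 3.71×10^-25 kg = 224 u.

m ≈ 224 u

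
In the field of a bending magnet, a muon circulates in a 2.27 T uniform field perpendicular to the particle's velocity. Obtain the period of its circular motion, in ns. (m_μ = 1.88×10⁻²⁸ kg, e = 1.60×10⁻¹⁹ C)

T ≈ 3.25 ns

The cyclotron period is independent of speed: T = 2πm/(qB).
T = 2π(1.88×10^-28) / [(1×1.60×10^-19)(2.27)] = 3.25×10^-9 s.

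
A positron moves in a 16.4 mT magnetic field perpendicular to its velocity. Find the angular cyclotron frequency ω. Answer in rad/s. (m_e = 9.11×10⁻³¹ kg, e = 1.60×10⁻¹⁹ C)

ω = qB/m = (1×1.60×10^-19)(0.0164) / (9.11×10^-31) = 2.88×10^9 rad/s.

ω ≈ 2.88×10^9 rad/s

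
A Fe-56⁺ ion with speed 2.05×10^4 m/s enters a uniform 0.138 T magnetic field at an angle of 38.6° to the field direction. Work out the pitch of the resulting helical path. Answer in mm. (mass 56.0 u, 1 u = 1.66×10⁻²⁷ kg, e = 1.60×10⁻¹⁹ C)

pitch ≈ 424 mm

The velocity component along B is v∥ = v cos38.6° = 1.60×10^4 m/s.
The cyclotron period T = 2πm/(qB) = 2.65×10^-5 s is set by m, q, B alone.
Pitch = v∥·T = (1.60×10^4)(2.65×10^-5) = 0.424 m.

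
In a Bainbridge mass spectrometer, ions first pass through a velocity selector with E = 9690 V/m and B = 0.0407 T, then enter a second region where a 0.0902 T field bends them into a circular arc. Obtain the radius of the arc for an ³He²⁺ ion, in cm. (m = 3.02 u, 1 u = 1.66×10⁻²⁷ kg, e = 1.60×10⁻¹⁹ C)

The selector passes v = E/B = 9690/0.0407 = 2.38×10^5 m/s.
In the deflection region, r = mv/(qB₂) = (5.01×10^-27)(2.38×10^5) / [(2×1.60×10^-19)(0.0902)] = 0.0414 m.

r ≈ 4.14 cm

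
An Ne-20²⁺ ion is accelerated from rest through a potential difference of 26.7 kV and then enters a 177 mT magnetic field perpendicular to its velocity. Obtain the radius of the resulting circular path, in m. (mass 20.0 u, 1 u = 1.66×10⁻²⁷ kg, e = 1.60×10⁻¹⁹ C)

r ≈ 0.421 m

The kinetic energy gained is K = qV = (2×1.60×10^-19)(2.67×10^4) = 8.54×10^-15 J.
v = √(2K/m) = 7.17×10^5 m/s.
r = mv/(qB) = (3.32×10^-26)(7.17×10^5) / [(2×1.60×10^-19)(0.177)] = 0.421 m.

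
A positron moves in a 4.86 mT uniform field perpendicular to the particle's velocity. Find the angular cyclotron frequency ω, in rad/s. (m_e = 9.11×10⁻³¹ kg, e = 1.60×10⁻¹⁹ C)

ω ≈ 8.54×10^8 rad/s

ω = qB/m = (1×1.60×10^-19)(4.86×10^-3) / (9.11×10^-31) = 8.54×10^8 rad/s.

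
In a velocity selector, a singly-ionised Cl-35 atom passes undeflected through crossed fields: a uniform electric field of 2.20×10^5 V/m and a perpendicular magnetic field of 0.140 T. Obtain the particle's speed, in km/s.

v ≈ 1570 km/s

For zero net force, qE = qvB, so v = E/B.
v = (2.20×10^5) / (0.140) = 1.57×10^6 m/s.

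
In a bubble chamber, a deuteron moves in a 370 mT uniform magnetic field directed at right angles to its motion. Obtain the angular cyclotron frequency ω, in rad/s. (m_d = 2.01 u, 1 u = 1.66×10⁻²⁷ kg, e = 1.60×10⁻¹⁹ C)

ω = qB/m = (1×1.60×10^-19)(0.370) / (3.34×10^-27) = 1.77×10^7 rad/s.

ω ≈ 1.77×10^7 rad/s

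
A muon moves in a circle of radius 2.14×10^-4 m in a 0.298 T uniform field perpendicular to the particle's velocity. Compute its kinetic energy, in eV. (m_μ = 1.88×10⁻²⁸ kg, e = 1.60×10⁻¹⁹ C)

v = qBr/m = (1×1.60×10^-19)(0.298)(2.14×10^-4) / (1.88×10^-28) = 5.43×10^4 m/s.
K = ½mv² = 0.5·(1.88×10^-28)·(5.43×10^4)² = 2.77×10^-19 J = 1.73 eV.

K ≈ 1.73 eV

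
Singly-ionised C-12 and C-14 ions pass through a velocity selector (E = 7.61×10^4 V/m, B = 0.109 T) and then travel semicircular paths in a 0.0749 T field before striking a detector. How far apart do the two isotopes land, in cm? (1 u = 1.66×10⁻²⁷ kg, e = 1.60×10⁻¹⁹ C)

Both emerge at v = E/B₁ = 6.98×10^5 m/s.
r = mv/(qB₂), so r₁ = 1.161 m and r₂ = 1.354 m, giving Δr = 0.193 m.
After a semicircle each ion lands a diameter 2r from the entry slit, so the separation is 2Δr = 0.387 m.

Δd ≈ 38.7 cm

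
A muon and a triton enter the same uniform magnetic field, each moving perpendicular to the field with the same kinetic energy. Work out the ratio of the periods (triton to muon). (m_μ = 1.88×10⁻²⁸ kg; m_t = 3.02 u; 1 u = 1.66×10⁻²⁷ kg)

T = 2πm/(qB) is independent of speed, so T₂/T₁ = (m₂/q₂)/(m₁/q₁).
T_{triton}/T_{muon} = (5.01×10^-27/1e) / (1.88×10^-28/1e) = 26.7.

ratio ≈ 26.7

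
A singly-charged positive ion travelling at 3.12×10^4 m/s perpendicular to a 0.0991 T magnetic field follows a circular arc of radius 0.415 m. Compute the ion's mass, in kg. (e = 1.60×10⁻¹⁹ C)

m ≈ 2.11×10^-25 kg

qvB = mv²/r ⇒ m = qBr/v.
m = (1×1.60×10^-19)(0.0991)(0.415) / (3.12×10^4) = 2.11×10^-25 kg.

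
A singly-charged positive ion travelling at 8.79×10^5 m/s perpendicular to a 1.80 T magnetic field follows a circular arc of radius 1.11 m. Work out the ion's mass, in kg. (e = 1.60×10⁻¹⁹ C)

qvB = mv²/r ⇒ m = qBr/v.
m = (1×1.60×10^-19)(1.80)(1.11) / (8.79×10^5) = 3.64×10^-25 kg.

m ≈ 3.64×10^-25 kg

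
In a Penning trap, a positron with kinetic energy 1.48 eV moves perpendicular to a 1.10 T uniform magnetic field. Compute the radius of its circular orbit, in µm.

r ≈ 3.73 µm

Convert the energy: K = 1.48 eV = 2.37×10^-19 J.
v = √(2K/m) = √(2·2.37×10^-19/9.11×10^-31) = 7.21×10^5 m/s.
r = mv/(qB) = (9.11×10^-31)(7.21×10^5) / [(1×1.60×10^-19)(1.10)] = 3.73×10^-6 m.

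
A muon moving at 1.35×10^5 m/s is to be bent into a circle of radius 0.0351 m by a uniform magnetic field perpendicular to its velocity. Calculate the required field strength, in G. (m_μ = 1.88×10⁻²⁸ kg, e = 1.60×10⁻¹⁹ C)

qvB = mv²/r gives B = mv/(qr).
B = (1.88×10^-28)(1.35×10^5) / [(1×1.60×10^-19)(0.0351)] = 4.52×10^-3 T.

B ≈ 45.2 G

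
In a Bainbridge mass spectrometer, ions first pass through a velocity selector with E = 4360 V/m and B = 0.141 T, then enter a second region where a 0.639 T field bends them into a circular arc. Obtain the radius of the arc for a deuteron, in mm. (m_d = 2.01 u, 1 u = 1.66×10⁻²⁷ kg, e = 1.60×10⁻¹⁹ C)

r ≈ 1.01 mm

The selector passes v = E/B = 4360/0.141 = 3.09×10^4 m/s.
In the deflection region, r = mv/(qB₂) = (3.34×10^-27)(3.09×10^4) / [(1×1.60×10^-19)(0.639)] = 1.01×10^-3 m.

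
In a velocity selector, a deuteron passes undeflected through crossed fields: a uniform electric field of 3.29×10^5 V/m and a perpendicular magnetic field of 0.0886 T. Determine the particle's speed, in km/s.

v ≈ 3710 km/s

For zero net force, qE = qvB, so v = E/B.
v = (3.29×10^5) / (0.0886) = 3.71×10^6 m/s.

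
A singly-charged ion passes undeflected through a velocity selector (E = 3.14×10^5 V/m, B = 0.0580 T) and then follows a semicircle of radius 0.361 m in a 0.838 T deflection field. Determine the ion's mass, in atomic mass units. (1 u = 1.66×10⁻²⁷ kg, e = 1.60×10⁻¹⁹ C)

m ≈ 5.39 u

v = E/B₁ = 5.41×10^6 m/s.
From r = mv/(qB₂), m = qB₂r/v = (1×1.60×10^-19)(0.838)(0.361) / (5.41×10^6) = 8.94×10^-27 kg.
In atomic mass units: m = 8.94×10^-27 / 1.66×10^-27 = 5.39 u.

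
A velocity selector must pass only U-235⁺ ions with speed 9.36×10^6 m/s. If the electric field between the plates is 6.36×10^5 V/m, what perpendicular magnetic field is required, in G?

B ≈ 679 G

qE = qvB ⇒ B = E/v = (6.36×10^5) / (9.36×10^6) = 0.0679 T.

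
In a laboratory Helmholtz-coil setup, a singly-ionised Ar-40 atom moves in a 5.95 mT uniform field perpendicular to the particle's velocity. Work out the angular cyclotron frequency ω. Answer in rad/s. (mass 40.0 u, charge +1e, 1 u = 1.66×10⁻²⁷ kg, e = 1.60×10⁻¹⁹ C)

ω = qB/m = (1×1.60×10^-19)(5.95×10^-3) / (6.64×10^-26) = 1.43×10^4 rad/s.

ω ≈ 1.43×10^4 rad/s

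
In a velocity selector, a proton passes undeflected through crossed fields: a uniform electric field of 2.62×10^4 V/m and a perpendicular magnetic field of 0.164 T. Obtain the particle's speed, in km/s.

v ≈ 160 km/s

For zero net force, qE = qvB, so v = E/B.
v = (2.62×10^4) / (0.164) = 1.60×10^5 m/s.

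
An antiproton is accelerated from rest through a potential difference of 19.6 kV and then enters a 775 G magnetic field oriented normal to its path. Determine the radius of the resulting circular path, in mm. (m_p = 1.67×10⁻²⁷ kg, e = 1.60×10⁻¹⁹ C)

r ≈ 261 mm

The kinetic energy gained is K = qV = (1×1.60×10^-19)(1.96×10^4) = 3.14×10^-15 J.
v = √(2K/m) = 1.94×10^6 m/s.
r = mv/(qB) = (1.67×10^-27)(1.94×10^6) / [(1×1.60×10^-19)(0.0775)] = 0.261 m.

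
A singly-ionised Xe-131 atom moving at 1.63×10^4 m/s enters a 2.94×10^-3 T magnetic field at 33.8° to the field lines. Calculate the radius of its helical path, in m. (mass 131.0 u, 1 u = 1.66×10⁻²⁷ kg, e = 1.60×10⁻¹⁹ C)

Only the perpendicular component v⊥ = v sin33.8° = 9070 m/s is bent by the field.
r = m v⊥ /(qB) = (2.17×10^-25)(9070) / [(1×1.60×10^-19)(2.94×10^-3)] = 4.19 m.

r ≈ 4.19 m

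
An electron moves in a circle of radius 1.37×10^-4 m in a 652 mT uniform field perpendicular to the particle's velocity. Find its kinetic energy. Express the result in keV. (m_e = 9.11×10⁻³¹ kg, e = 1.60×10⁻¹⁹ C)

v = qBr/m = (1×1.60×10^-19)(0.652)(1.37×10^-4) / (9.11×10^-31) = 1.57×10^7 m/s.
K = ½mv² = 0.5·(9.11×10^-31)·(1.57×10^7)² = 1.12×10^-16 J = 0.701 keV.

K ≈ 0.701 keV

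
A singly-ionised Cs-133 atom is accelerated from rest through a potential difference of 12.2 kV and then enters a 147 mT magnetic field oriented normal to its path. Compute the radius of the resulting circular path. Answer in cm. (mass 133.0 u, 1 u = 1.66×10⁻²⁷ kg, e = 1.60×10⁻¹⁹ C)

r ≈ 125 cm

The kinetic energy gained is K = qV = (1×1.60×10^-19)(1.22×10^4) = 1.95×10^-15 J.
v = √(2K/m) = 1.33×10^5 m/s.
r = mv/(qB) = (2.21×10^-25)(1.33×10^5) / [(1×1.60×10^-19)(0.147)] = 1.25 m.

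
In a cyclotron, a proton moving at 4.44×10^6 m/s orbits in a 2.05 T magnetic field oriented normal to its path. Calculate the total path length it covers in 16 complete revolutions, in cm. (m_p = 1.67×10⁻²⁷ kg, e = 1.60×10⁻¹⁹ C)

L ≈ 227 cm

r = mv/(qB) = 0.0226 m, so one revolution covers 2πr = 0.142 m.
In 16 revolutions: L = 16·2πr = 2.27 m.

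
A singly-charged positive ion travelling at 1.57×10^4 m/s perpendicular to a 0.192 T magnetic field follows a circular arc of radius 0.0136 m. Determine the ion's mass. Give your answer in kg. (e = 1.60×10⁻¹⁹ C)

m ≈ 2.66×10^-26 kg

qvB = mv²/r ⇒ m = qBr/v.
m = (1×1.60×10^-19)(0.192)(0.0136) / (1.57×10^4) = 2.66×10^-26 kg.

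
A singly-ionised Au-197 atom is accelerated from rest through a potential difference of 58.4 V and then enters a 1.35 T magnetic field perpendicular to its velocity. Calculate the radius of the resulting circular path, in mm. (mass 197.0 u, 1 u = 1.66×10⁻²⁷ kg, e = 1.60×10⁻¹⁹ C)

r ≈ 11.4 mm

The kinetic energy gained is K = qV = (1×1.60×10^-19)(58.4) = 9.34×10^-18 J.
v = √(2K/m) = 7560 m/s.
r = mv/(qB) = (3.27×10^-25)(7560) / [(1×1.60×10^-19)(1.35)] = 0.0114 m.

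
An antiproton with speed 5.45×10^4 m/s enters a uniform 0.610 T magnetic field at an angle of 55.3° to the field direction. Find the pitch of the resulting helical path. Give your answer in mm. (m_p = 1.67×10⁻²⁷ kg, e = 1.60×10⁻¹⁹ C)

pitch ≈ 3.34 mm

The velocity component along B is v∥ = v cos55.3° = 3.10×10^4 m/s.
The cyclotron period T = 2πm/(qB) = 1.08×10^-7 s is set by m, q, B alone.
Pitch = v∥·T = (3.10×10^4)(1.08×10^-7) = 3.34×10^-3 m.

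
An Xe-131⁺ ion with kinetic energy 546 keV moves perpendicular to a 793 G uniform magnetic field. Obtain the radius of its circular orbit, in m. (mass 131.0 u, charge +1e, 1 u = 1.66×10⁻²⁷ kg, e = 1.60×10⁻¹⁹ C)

r ≈ 15.4 m

Convert the energy: K = 546 keV = 8.74×10^-14 J.
v = √(2K/m) = √(2·8.74×10^-14/2.17×10^-25) = 8.96×10^5 m/s.
r = mv/(qB) = (2.17×10^-25)(8.96×10^5) / [(1×1.60×10^-19)(0.0793)] = 15.4 m.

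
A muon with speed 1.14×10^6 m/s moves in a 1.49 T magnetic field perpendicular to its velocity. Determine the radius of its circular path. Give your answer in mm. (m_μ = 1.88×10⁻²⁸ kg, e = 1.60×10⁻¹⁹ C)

r ≈ 0.899 mm

The magnetic force provides the centripetal force: qvB = mv²/r, so r = mv/(qB).
r = (1.88×10^-28 kg)(1.14×10^6 m/s) / [(1×1.60×10^-19 C)(1.49 T)] = 8.99×10^-4 m.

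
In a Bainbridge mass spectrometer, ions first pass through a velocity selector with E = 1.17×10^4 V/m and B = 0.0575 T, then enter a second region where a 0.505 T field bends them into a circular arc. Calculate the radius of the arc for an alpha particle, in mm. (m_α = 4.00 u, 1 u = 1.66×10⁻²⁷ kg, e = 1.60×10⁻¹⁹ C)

The selector passes v = E/B = 1.17×10^4/0.0575 = 2.03×10^5 m/s.
In the deflection region, r = mv/(qB₂) = (6.64×10^-27)(2.03×10^5) / [(2×1.60×10^-19)(0.505)] = 8.36×10^-3 m.

r ≈ 8.36 mm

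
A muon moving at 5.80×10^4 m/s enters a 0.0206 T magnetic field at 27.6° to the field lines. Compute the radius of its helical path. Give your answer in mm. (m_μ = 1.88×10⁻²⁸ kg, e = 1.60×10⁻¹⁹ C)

Only the perpendicular component v⊥ = v sin27.6° = 2.69×10^4 m/s is bent by the field.
r = m v⊥ /(qB) = (1.88×10^-28)(2.69×10^4) / [(1×1.60×10^-19)(0.0206)] = 1.53×10^-3 m.

r ≈ 1.53 mm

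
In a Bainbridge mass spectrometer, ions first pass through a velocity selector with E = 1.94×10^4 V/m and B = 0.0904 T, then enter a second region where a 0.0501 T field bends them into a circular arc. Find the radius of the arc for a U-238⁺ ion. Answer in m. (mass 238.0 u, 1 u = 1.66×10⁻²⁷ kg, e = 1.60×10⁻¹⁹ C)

r ≈ 10.6 m

The selector passes v = E/B = 1.94×10^4/0.0904 = 2.15×10^5 m/s.
In the deflection region, r = mv/(qB₂) = (3.95×10^-25)(2.15×10^5) / [(1×1.60×10^-19)(0.0501)] = 10.6 m.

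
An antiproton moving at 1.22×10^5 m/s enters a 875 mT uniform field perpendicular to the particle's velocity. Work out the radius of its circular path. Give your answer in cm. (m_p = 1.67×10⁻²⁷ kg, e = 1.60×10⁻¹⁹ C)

The magnetic force provides the centripetal force: qvB = mv²/r, so r = mv/(qB).
r = (1.67×10^-27 kg)(1.22×10^5 m/s) / [(1×1.60×10^-19 C)(0.875 T)] = 1.46×10^-3 m.

r ≈ 0.146 cm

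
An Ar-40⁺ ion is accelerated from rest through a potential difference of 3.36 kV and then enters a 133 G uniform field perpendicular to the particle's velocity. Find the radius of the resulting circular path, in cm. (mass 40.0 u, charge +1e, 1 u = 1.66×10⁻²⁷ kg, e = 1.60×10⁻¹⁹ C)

r ≈ 397 cm

The kinetic energy gained is K = qV = (1×1.60×10^-19)(3360) = 5.38×10^-16 J.
v = √(2K/m) = 1.27×10^5 m/s.
r = mv/(qB) = (6.64×10^-26)(1.27×10^5) / [(1×1.60×10^-19)(0.0133)] = 3.97 m.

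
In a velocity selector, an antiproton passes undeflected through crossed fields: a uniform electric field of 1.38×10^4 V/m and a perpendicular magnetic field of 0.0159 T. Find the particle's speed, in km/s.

For zero net force, qE = qvB, so v = E/B.
v = (1.38×10^4) / (0.0159) = 8.68×10^5 m/s.

v ≈ 868 km/s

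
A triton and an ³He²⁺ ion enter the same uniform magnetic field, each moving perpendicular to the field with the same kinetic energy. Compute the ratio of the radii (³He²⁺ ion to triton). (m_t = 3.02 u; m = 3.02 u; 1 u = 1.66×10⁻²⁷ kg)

ratio ≈ 0.500

r = √(2mK)/(qB) ⇒ at equal K, r ∝ √m/q.
r_{³He²⁺ ion}/r_{triton} = 0.500.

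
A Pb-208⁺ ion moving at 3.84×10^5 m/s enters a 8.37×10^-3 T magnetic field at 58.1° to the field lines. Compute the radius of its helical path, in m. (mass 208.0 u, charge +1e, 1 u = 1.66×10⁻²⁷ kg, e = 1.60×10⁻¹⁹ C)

Only the perpendicular component v⊥ = v sin58.1° = 3.26×10^5 m/s is bent by the field.
r = m v⊥ /(qB) = (3.45×10^-25)(3.26×10^5) / [(1×1.60×10^-19)(8.37×10^-3)] = 84.1 m.

r ≈ 84.1 m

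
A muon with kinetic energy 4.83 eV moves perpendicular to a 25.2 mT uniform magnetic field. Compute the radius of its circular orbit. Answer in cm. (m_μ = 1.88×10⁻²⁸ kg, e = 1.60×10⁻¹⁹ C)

r ≈ 0.423 cm

Convert the energy: K = 4.83 eV = 7.73×10^-19 J.
v = √(2K/m) = √(2·7.73×10^-19/1.88×10^-28) = 9.07×10^4 m/s.
r = mv/(qB) = (1.88×10^-28)(9.07×10^4) / [(1×1.60×10^-19)(0.0252)] = 4.23×10^-3 m.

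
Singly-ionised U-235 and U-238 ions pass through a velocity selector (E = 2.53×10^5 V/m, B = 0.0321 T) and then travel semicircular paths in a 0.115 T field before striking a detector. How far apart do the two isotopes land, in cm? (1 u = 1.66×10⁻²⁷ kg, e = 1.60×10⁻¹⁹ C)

Δd ≈ 427 cm

Both emerge at v = E/B₁ = 7.88×10^6 m/s.
r = mv/(qB₂), so r₁ = 167.10 m and r₂ = 169.23 m, giving Δr = 2.13 m.
After a semicircle each ion lands a diameter 2r from the entry slit, so the separation is 2Δr = 4.27 m.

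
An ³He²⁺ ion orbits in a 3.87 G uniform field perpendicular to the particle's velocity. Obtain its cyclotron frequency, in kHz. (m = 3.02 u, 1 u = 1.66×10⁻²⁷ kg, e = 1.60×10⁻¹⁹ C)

f = qB/(2πm) = (2×1.60×10^-19)(3.87×10^-4) / [2π(5.01×10^-27)] = 3930 Hz.

f ≈ 3.93 kHz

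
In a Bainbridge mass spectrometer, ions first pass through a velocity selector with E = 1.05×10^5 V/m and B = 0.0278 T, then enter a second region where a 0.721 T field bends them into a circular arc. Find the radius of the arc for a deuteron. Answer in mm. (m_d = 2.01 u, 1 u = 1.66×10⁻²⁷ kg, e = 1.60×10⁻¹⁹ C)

The selector passes v = E/B = 1.05×10^5/0.0278 = 3.78×10^6 m/s.
In the deflection region, r = mv/(qB₂) = (3.34×10^-27)(3.78×10^6) / [(1×1.60×10^-19)(0.721)] = 0.109 m.

r ≈ 109 mm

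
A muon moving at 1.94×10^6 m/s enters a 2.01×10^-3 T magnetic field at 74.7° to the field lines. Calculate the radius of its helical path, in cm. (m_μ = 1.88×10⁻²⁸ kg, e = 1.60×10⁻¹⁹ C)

r ≈ 109 cm

Only the perpendicular component v⊥ = v sin74.7° = 1.87×10^6 m/s is bent by the field.
r = m v⊥ /(qB) = (1.88×10^-28)(1.87×10^6) / [(1×1.60×10^-19)(2.01×10^-3)] = 1.09 m.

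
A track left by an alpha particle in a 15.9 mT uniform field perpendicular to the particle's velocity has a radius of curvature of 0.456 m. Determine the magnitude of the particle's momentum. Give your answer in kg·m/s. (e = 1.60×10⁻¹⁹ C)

Since qvB = mv²/r, the momentum p = mv = qBr.
p = (2×1.60×10^-19)(0.0159)(0.456) = 2.32×10^-21 kg·m/s.

p ≈ 2.32×10^-21 kg·m/s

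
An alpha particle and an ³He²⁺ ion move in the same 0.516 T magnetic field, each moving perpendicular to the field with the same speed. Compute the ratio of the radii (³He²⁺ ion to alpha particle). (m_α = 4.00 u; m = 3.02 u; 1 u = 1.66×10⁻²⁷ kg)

r = mv/(qB) ⇒ at equal v, r ∝ m/q.
r_{³He²⁺ ion}/r_{alpha particle} = 0.755.

ratio ≈ 0.755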